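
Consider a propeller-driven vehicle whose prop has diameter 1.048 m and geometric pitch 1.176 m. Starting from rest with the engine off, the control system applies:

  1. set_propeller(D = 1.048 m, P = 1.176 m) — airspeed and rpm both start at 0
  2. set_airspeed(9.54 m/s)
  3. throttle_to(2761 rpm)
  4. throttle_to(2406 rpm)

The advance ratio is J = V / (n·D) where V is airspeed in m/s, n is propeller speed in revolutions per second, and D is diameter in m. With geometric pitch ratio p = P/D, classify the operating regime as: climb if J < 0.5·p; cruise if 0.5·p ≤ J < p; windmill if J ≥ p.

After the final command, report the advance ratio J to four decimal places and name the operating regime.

J = 0.2270, regime = climb

set_propeller: D = 1.048 m, P = 1.176 m (p = P/D = 1.122137); state ← (V=0, rpm=0)
set_airspeed(9.54): V ← 9.54 m/s
throttle_to(2761): rpm ← 2761
throttle_to(2406): rpm ← 2406
final state: V = 9.54 m/s, rpm = 2406 → n = rpm/60 = 40.100000 rev/s
J = V / (n·D) = 9.54 / (40.100000 × 1.048) = 0.227009
regime bands: climb J<0.5611 | cruise [0.5611, 1.1221) | windmill J≥1.1221
J = 0.2270 → climb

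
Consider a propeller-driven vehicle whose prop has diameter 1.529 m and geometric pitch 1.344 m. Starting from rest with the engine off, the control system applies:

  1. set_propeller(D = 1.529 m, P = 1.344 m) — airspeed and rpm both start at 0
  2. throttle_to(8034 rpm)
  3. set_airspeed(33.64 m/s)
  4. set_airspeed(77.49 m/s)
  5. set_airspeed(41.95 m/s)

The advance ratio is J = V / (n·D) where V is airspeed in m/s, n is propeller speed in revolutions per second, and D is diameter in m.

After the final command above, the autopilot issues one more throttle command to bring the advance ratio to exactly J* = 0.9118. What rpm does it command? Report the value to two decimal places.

rpm = 1805.41

set_propeller: D = 1.529 m, P = 1.344 m (p = P/D = 0.879006); state ← (V=0, rpm=0)
throttle_to(8034): rpm ← 8034
set_airspeed(33.64): V ← 33.64 m/s
set_airspeed(77.49): V ← 77.49 m/s
set_airspeed(41.95): V ← 41.95 m/s
final state: V = 41.95 m/s, rpm = 8034 → n = rpm/60 = 133.900000 rev/s
target J* = 0.9118; solve J* = V/(n·D) for n: n = V/(J*·D) = 41.95/(0.9118 × 1.529) = 30.090187 rev/s
rpm = 60·n = 1805.411241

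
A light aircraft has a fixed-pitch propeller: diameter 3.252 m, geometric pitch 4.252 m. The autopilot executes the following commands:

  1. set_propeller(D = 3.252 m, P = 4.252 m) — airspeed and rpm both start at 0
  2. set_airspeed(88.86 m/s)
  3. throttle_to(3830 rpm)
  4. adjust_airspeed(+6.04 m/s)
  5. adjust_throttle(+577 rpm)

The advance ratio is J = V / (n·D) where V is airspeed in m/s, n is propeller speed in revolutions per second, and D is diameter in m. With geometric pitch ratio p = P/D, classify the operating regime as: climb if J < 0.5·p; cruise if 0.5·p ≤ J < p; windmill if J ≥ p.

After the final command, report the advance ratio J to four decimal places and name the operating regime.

J = 0.3973, regime = climb

set_propeller: D = 3.252 m, P = 4.252 m (p = P/D = 1.307503); state ← (V=0, rpm=0)
set_airspeed(88.86): V ← 88.86 m/s
throttle_to(3830): rpm ← 3830
adjust_airspeed(+6.04): V ← 88.86 +6.04 = 94.9 m/s
adjust_throttle(+577): rpm ← 3830 +577 = 4407
final state: V = 94.9 m/s, rpm = 4407 → n = rpm/60 = 73.450000 rev/s
J = V / (n·D) = 94.9 / (73.450000 × 3.252) = 0.397305
regime bands: climb J<0.6538 | cruise [0.6538, 1.3075) | windmill J≥1.3075
J = 0.3973 → climb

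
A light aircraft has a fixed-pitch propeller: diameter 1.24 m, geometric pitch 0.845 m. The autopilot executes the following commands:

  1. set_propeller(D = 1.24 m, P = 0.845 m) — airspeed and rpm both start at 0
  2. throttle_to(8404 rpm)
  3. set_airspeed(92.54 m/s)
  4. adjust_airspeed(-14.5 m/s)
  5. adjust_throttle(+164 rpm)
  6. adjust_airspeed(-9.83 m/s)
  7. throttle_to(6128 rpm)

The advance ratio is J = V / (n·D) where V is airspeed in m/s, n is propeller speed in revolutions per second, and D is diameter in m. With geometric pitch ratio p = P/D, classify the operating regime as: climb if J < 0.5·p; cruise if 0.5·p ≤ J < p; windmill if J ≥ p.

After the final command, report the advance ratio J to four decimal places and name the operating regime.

set_propeller: D = 1.24 m, P = 0.845 m (p = P/D = 0.681452); state ← (V=0, rpm=0)
throttle_to(8404): rpm ← 8404
set_airspeed(92.54): V ← 92.54 m/s
adjust_airspeed(-14.5): V ← 92.54 -14.5 = 78.04 m/s
adjust_throttle(+164): rpm ← 8404 +164 = 8568
adjust_airspeed(-9.83): V ← 78.04 -9.83 = 68.21 m/s
throttle_to(6128): rpm ← 6128
final state: V = 68.21 m/s, rpm = 6128 → n = rpm/60 = 102.133333 rev/s
J = V / (n·D) = 68.21 / (102.133333 × 1.24) = 0.538591
regime bands: climb J<0.3407 | cruise [0.3407, 0.6815) | windmill J≥0.6815
J = 0.5386 → cruise

J = 0.5386, regime = cruise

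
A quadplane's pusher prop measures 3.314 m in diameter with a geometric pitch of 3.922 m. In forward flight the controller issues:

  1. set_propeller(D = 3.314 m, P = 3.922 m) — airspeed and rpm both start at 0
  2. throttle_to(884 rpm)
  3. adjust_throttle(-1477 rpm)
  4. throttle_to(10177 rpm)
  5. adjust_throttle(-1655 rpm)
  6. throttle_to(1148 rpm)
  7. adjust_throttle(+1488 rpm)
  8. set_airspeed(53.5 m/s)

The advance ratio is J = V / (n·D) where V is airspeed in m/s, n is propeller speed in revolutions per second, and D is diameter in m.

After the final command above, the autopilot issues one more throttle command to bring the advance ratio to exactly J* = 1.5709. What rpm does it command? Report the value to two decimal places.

rpm = 616.60

set_propeller: D = 3.314 m, P = 3.922 m (p = P/D = 1.183464); state ← (V=0, rpm=0)
throttle_to(884): rpm ← 884
adjust_throttle(-1477): rpm ← 884 -1477 = -593
throttle_to(10177): rpm ← 10177
adjust_throttle(-1655): rpm ← 10177 -1655 = 8522
throttle_to(1148): rpm ← 1148
adjust_throttle(+1488): rpm ← 1148 +1488 = 2636
set_airspeed(53.5): V ← 53.5 m/s
final state: V = 53.5 m/s, rpm = 2636 → n = rpm/60 = 43.933333 rev/s
target J* = 1.5709; solve J* = V/(n·D) for n: n = V/(J*·D) = 53.5/(1.5709 × 3.314) = 10.276678 rev/s
rpm = 60·n = 616.600665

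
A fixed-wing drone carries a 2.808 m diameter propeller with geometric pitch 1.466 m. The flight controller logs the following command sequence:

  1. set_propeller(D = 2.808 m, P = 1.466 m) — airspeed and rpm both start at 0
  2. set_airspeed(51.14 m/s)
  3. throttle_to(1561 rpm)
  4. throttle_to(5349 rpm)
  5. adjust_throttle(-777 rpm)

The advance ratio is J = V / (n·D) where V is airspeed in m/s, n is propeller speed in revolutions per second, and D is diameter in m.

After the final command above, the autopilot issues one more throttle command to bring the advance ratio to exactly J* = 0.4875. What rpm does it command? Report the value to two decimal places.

rpm = 2241.51

set_propeller: D = 2.808 m, P = 1.466 m (p = P/D = 0.522080); state ← (V=0, rpm=0)
set_airspeed(51.14): V ← 51.14 m/s
throttle_to(1561): rpm ← 1561
throttle_to(5349): rpm ← 5349
adjust_throttle(-777): rpm ← 5349 -777 = 4572
final state: V = 51.14 m/s, rpm = 4572 → n = rpm/60 = 76.200000 rev/s
target J* = 0.4875; solve J* = V/(n·D) for n: n = V/(J*·D) = 51.14/(0.4875 × 2.808) = 37.358463 rev/s
rpm = 60·n = 2241.507780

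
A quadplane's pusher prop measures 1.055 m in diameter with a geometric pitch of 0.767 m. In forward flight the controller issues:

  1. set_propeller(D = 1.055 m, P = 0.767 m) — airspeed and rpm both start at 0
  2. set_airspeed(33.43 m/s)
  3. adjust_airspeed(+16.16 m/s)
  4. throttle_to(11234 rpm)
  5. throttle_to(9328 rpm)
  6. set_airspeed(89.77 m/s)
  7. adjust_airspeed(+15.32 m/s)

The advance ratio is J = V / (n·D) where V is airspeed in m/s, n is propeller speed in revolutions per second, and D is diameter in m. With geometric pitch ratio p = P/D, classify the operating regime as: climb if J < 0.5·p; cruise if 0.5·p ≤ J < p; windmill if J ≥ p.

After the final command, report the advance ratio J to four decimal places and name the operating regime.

J = 0.6407, regime = cruise

set_propeller: D = 1.055 m, P = 0.767 m (p = P/D = 0.727014); state ← (V=0, rpm=0)
set_airspeed(33.43): V ← 33.43 m/s
adjust_airspeed(+16.16): V ← 33.43 +16.16 = 49.59 m/s
throttle_to(11234): rpm ← 11234
throttle_to(9328): rpm ← 9328
set_airspeed(89.77): V ← 89.77 m/s
adjust_airspeed(+15.32): V ← 89.77 +15.32 = 105.09 m/s
final state: V = 105.09 m/s, rpm = 9328 → n = rpm/60 = 155.466667 rev/s
J = V / (n·D) = 105.09 / (155.466667 × 1.055) = 0.640725
regime bands: climb J<0.3635 | cruise [0.3635, 0.7270) | windmill J≥0.7270
J = 0.6407 → cruise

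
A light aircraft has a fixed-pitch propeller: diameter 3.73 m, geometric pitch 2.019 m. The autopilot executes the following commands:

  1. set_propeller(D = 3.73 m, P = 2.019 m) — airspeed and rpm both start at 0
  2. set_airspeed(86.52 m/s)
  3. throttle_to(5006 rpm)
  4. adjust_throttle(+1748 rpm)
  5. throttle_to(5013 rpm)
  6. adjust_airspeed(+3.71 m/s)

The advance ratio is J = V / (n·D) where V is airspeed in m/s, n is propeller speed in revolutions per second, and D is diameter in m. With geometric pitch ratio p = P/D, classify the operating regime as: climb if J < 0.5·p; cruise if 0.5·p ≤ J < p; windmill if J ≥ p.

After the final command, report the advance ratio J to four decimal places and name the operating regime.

J = 0.2895, regime = cruise

set_propeller: D = 3.73 m, P = 2.019 m (p = P/D = 0.541287); state ← (V=0, rpm=0)
set_airspeed(86.52): V ← 86.52 m/s
throttle_to(5006): rpm ← 5006
adjust_throttle(+1748): rpm ← 5006 +1748 = 6754
throttle_to(5013): rpm ← 5013
adjust_airspeed(+3.71): V ← 86.52 +3.71 = 90.23 m/s
final state: V = 90.23 m/s, rpm = 5013 → n = rpm/60 = 83.550000 rev/s
J = V / (n·D) = 90.23 / (83.550000 × 3.73) = 0.289531
regime bands: climb J<0.2706 | cruise [0.2706, 0.5413) | windmill J≥0.5413
J = 0.2895 → cruise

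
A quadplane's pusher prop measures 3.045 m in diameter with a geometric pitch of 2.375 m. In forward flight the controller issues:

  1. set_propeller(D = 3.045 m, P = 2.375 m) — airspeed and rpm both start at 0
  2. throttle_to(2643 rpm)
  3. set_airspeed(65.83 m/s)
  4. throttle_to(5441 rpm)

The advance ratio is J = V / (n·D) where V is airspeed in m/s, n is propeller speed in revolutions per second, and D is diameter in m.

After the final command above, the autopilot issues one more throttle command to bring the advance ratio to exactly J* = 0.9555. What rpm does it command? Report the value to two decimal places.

set_propeller: D = 3.045 m, P = 2.375 m (p = P/D = 0.779967); state ← (V=0, rpm=0)
throttle_to(2643): rpm ← 2643
set_airspeed(65.83): V ← 65.83 m/s
throttle_to(5441): rpm ← 5441
final state: V = 65.83 m/s, rpm = 5441 → n = rpm/60 = 90.683333 rev/s
target J* = 0.9555; solve J* = V/(n·D) for n: n = V/(J*·D) = 65.83/(0.9555 × 3.045) = 22.625900 rev/s
rpm = 60·n = 1357.554011

rpm = 1357.55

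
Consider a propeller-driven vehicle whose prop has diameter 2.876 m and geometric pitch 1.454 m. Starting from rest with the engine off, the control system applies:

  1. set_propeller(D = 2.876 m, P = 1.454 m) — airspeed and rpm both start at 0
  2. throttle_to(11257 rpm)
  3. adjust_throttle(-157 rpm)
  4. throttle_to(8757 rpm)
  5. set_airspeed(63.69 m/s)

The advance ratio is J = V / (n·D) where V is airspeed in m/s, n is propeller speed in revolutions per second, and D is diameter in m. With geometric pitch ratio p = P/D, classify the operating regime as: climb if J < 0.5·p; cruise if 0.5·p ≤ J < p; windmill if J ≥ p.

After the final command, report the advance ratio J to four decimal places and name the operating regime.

J = 0.1517, regime = climb

set_propeller: D = 2.876 m, P = 1.454 m (p = P/D = 0.505563); state ← (V=0, rpm=0)
throttle_to(11257): rpm ← 11257
adjust_throttle(-157): rpm ← 11257 -157 = 11100
throttle_to(8757): rpm ← 8757
set_airspeed(63.69): V ← 63.69 m/s
final state: V = 63.69 m/s, rpm = 8757 → n = rpm/60 = 145.950000 rev/s
J = V / (n·D) = 63.69 / (145.950000 × 2.876) = 0.151732
regime bands: climb J<0.2528 | cruise [0.2528, 0.5056) | windmill J≥0.5056
J = 0.1517 → climb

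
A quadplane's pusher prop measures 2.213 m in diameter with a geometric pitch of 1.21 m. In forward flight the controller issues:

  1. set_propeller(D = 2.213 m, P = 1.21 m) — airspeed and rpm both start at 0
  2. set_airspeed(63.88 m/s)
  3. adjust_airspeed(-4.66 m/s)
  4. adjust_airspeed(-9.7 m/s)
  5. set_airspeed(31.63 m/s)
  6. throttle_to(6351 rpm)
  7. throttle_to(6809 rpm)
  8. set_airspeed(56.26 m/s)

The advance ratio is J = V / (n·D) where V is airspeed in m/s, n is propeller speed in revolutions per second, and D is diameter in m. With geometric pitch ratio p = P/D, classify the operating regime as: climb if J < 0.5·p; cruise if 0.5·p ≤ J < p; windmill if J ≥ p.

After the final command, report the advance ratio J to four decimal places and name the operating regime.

set_propeller: D = 2.213 m, P = 1.21 m (p = P/D = 0.546769); state ← (V=0, rpm=0)
set_airspeed(63.88): V ← 63.88 m/s
adjust_airspeed(-4.66): V ← 63.88 -4.66 = 59.22 m/s
adjust_airspeed(-9.7): V ← 59.22 -9.7 = 49.52 m/s
set_airspeed(31.63): V ← 31.63 m/s
throttle_to(6351): rpm ← 6351
throttle_to(6809): rpm ← 6809
set_airspeed(56.26): V ← 56.26 m/s
final state: V = 56.26 m/s, rpm = 6809 → n = rpm/60 = 113.483333 rev/s
J = V / (n·D) = 56.26 / (113.483333 × 2.213) = 0.224020
regime bands: climb J<0.2734 | cruise [0.2734, 0.5468) | windmill J≥0.5468
J = 0.2240 → climb

J = 0.2240, regime = climb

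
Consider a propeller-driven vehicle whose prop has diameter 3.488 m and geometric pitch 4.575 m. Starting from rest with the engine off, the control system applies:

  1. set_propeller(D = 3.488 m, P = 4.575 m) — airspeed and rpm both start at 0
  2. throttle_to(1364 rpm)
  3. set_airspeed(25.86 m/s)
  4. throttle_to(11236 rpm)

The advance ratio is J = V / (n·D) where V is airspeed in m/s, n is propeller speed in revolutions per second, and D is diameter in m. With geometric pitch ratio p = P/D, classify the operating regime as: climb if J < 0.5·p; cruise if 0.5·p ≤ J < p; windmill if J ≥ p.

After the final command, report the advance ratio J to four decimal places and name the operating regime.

J = 0.0396, regime = climb

set_propeller: D = 3.488 m, P = 4.575 m (p = P/D = 1.311640); state ← (V=0, rpm=0)
throttle_to(1364): rpm ← 1364
set_airspeed(25.86): V ← 25.86 m/s
throttle_to(11236): rpm ← 11236
final state: V = 25.86 m/s, rpm = 11236 → n = rpm/60 = 187.266667 rev/s
J = V / (n·D) = 25.86 / (187.266667 × 3.488) = 0.039591
regime bands: climb J<0.6558 | cruise [0.6558, 1.3116) | windmill J≥1.3116
J = 0.0396 → climb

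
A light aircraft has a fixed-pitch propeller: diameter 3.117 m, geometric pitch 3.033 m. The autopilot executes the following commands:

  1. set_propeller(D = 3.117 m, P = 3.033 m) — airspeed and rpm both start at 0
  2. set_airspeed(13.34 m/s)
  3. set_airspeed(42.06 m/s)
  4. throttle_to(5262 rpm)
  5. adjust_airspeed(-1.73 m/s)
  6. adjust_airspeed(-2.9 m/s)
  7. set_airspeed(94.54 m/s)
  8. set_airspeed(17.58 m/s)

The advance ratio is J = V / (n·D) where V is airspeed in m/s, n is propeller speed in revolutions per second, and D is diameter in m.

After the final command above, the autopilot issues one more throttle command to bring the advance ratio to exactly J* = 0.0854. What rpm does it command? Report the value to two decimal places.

rpm = 3962.56

set_propeller: D = 3.117 m, P = 3.033 m (p = P/D = 0.973051); state ← (V=0, rpm=0)
set_airspeed(13.34): V ← 13.34 m/s
set_airspeed(42.06): V ← 42.06 m/s
throttle_to(5262): rpm ← 5262
adjust_airspeed(-1.73): V ← 42.06 -1.73 = 40.33 m/s
adjust_airspeed(-2.9): V ← 40.33 -2.9 = 37.43 m/s
set_airspeed(94.54): V ← 94.54 m/s
set_airspeed(17.58): V ← 17.58 m/s
final state: V = 17.58 m/s, rpm = 5262 → n = rpm/60 = 87.700000 rev/s
target J* = 0.0854; solve J* = V/(n·D) for n: n = V/(J*·D) = 17.58/(0.0854 × 3.117) = 66.042605 rev/s
rpm = 60·n = 3962.556322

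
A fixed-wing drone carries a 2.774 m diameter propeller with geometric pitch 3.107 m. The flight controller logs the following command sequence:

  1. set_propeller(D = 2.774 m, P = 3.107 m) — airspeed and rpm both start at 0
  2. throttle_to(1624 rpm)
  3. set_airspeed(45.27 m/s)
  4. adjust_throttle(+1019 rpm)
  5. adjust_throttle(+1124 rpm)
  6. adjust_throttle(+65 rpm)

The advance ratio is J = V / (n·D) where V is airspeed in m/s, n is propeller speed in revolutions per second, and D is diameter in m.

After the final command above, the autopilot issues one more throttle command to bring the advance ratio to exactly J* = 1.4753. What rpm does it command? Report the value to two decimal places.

rpm = 663.70

set_propeller: D = 2.774 m, P = 3.107 m (p = P/D = 1.120043); state ← (V=0, rpm=0)
throttle_to(1624): rpm ← 1624
set_airspeed(45.27): V ← 45.27 m/s
adjust_throttle(+1019): rpm ← 1624 +1019 = 2643
adjust_throttle(+1124): rpm ← 2643 +1124 = 3767
adjust_throttle(+65): rpm ← 3767 +65 = 3832
final state: V = 45.27 m/s, rpm = 3832 → n = rpm/60 = 63.866667 rev/s
target J* = 1.4753; solve J* = V/(n·D) for n: n = V/(J*·D) = 45.27/(1.4753 × 2.774) = 11.061746 rev/s
rpm = 60·n = 663.704780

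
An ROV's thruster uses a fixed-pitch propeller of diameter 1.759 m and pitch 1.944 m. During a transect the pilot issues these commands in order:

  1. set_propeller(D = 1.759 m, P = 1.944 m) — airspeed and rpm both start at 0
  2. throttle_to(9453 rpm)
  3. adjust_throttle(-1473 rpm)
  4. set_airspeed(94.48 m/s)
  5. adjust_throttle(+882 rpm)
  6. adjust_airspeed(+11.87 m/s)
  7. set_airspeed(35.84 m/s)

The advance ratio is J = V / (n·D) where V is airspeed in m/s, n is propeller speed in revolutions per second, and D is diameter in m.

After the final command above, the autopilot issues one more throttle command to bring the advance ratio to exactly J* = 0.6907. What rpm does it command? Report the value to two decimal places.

rpm = 1769.96

set_propeller: D = 1.759 m, P = 1.944 m (p = P/D = 1.105173); state ← (V=0, rpm=0)
throttle_to(9453): rpm ← 9453
adjust_throttle(-1473): rpm ← 9453 -1473 = 7980
set_airspeed(94.48): V ← 94.48 m/s
adjust_throttle(+882): rpm ← 7980 +882 = 8862
adjust_airspeed(+11.87): V ← 94.48 +11.87 = 106.35 m/s
set_airspeed(35.84): V ← 35.84 m/s
final state: V = 35.84 m/s, rpm = 8862 → n = rpm/60 = 147.700000 rev/s
target J* = 0.6907; solve J* = V/(n·D) for n: n = V/(J*·D) = 35.84/(0.6907 × 1.759) = 29.499368 rev/s
rpm = 60·n = 1769.962055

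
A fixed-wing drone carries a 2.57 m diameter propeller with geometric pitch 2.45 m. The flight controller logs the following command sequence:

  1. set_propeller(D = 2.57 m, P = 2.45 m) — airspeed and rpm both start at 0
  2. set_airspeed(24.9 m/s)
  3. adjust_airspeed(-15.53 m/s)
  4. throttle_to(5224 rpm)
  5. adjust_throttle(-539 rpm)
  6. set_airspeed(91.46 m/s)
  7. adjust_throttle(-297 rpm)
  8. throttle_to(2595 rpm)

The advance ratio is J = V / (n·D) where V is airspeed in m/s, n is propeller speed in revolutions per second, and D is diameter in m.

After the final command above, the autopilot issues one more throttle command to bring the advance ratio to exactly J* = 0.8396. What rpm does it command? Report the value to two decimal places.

set_propeller: D = 2.57 m, P = 2.45 m (p = P/D = 0.953307); state ← (V=0, rpm=0)
set_airspeed(24.9): V ← 24.9 m/s
adjust_airspeed(-15.53): V ← 24.9 -15.53 = 9.37 m/s
throttle_to(5224): rpm ← 5224
adjust_throttle(-539): rpm ← 5224 -539 = 4685
set_airspeed(91.46): V ← 91.46 m/s
adjust_throttle(-297): rpm ← 4685 -297 = 4388
throttle_to(2595): rpm ← 2595
final state: V = 91.46 m/s, rpm = 2595 → n = rpm/60 = 43.250000 rev/s
target J* = 0.8396; solve J* = V/(n·D) for n: n = V/(J*·D) = 91.46/(0.8396 × 2.57) = 42.386313 rev/s
rpm = 60·n = 2543.178797

rpm = 2543.18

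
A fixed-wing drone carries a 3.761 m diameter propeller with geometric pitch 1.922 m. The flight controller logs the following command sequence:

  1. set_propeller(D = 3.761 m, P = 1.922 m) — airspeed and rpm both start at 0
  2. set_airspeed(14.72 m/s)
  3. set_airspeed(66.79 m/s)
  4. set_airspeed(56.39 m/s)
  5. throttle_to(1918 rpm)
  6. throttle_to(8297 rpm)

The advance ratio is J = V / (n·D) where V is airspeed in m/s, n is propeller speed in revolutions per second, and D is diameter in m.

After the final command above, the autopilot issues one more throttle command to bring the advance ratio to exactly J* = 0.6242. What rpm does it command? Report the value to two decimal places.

set_propeller: D = 3.761 m, P = 1.922 m (p = P/D = 0.511034); state ← (V=0, rpm=0)
set_airspeed(14.72): V ← 14.72 m/s
set_airspeed(66.79): V ← 66.79 m/s
set_airspeed(56.39): V ← 56.39 m/s
throttle_to(1918): rpm ← 1918
throttle_to(8297): rpm ← 8297
final state: V = 56.39 m/s, rpm = 8297 → n = rpm/60 = 138.283333 rev/s
target J* = 0.6242; solve J* = V/(n·D) for n: n = V/(J*·D) = 56.39/(0.6242 × 3.761) = 24.020110 rev/s
rpm = 60·n = 1441.206616

rpm = 1441.21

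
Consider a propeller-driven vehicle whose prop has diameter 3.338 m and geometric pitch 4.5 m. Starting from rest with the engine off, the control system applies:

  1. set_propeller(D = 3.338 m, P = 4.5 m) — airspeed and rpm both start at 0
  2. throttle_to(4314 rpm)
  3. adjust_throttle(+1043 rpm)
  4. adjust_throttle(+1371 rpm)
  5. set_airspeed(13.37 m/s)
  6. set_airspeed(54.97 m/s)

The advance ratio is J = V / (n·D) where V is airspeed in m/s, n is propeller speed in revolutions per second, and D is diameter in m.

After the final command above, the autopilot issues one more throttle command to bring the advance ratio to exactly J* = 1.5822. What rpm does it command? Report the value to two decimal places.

rpm = 624.50

set_propeller: D = 3.338 m, P = 4.5 m (p = P/D = 1.348113); state ← (V=0, rpm=0)
throttle_to(4314): rpm ← 4314
adjust_throttle(+1043): rpm ← 4314 +1043 = 5357
adjust_throttle(+1371): rpm ← 5357 +1371 = 6728
set_airspeed(13.37): V ← 13.37 m/s
set_airspeed(54.97): V ← 54.97 m/s
final state: V = 54.97 m/s, rpm = 6728 → n = rpm/60 = 112.133333 rev/s
target J* = 1.5822; solve J* = V/(n·D) for n: n = V/(J*·D) = 54.97/(1.5822 × 3.338) = 10.408257 rev/s
rpm = 60·n = 624.495445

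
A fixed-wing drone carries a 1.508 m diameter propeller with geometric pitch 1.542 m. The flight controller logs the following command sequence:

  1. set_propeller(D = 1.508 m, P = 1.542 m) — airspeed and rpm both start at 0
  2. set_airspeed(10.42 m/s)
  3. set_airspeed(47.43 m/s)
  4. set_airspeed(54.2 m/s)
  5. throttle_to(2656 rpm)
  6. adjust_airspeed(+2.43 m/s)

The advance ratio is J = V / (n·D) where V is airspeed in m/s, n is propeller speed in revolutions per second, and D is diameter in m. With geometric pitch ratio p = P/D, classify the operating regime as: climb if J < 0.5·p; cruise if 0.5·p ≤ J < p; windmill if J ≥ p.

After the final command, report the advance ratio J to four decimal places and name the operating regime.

set_propeller: D = 1.508 m, P = 1.542 m (p = P/D = 1.022546); state ← (V=0, rpm=0)
set_airspeed(10.42): V ← 10.42 m/s
set_airspeed(47.43): V ← 47.43 m/s
set_airspeed(54.2): V ← 54.2 m/s
throttle_to(2656): rpm ← 2656
adjust_airspeed(+2.43): V ← 54.2 +2.43 = 56.63 m/s
final state: V = 56.63 m/s, rpm = 2656 → n = rpm/60 = 44.266667 rev/s
J = V / (n·D) = 56.63 / (44.266667 × 1.508) = 0.848337
regime bands: climb J<0.5113 | cruise [0.5113, 1.0225) | windmill J≥1.0225
J = 0.8483 → cruise

J = 0.8483, regime = cruise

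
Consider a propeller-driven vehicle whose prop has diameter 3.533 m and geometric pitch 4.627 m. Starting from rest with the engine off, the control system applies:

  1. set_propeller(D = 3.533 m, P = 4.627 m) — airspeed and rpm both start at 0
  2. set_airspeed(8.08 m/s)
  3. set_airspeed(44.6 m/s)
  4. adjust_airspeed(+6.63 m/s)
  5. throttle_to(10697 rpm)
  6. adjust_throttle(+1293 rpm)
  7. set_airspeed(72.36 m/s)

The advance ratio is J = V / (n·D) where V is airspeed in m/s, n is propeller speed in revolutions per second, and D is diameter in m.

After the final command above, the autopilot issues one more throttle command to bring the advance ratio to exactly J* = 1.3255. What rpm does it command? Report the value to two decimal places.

rpm = 927.10

set_propeller: D = 3.533 m, P = 4.627 m (p = P/D = 1.309652); state ← (V=0, rpm=0)
set_airspeed(8.08): V ← 8.08 m/s
set_airspeed(44.6): V ← 44.6 m/s
adjust_airspeed(+6.63): V ← 44.6 +6.63 = 51.23 m/s
throttle_to(10697): rpm ← 10697
adjust_throttle(+1293): rpm ← 10697 +1293 = 11990
set_airspeed(72.36): V ← 72.36 m/s
final state: V = 72.36 m/s, rpm = 11990 → n = rpm/60 = 199.833333 rev/s
target J* = 1.3255; solve J* = V/(n·D) for n: n = V/(J*·D) = 72.36/(1.3255 × 3.533) = 15.451662 rev/s
rpm = 60·n = 927.099697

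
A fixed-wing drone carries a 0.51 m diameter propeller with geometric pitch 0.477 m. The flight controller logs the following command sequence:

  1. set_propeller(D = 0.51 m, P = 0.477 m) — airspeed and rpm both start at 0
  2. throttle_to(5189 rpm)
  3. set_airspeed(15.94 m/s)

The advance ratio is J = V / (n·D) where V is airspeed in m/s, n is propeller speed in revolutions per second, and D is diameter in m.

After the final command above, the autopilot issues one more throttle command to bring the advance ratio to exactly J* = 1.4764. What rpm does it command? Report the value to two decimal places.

set_propeller: D = 0.51 m, P = 0.477 m (p = P/D = 0.935294); state ← (V=0, rpm=0)
throttle_to(5189): rpm ← 5189
set_airspeed(15.94): V ← 15.94 m/s
final state: V = 15.94 m/s, rpm = 5189 → n = rpm/60 = 86.483333 rev/s
target J* = 1.4764; solve J* = V/(n·D) for n: n = V/(J*·D) = 15.94/(1.4764 × 0.51) = 21.169671 rev/s
rpm = 60·n = 1270.180248

rpm = 1270.18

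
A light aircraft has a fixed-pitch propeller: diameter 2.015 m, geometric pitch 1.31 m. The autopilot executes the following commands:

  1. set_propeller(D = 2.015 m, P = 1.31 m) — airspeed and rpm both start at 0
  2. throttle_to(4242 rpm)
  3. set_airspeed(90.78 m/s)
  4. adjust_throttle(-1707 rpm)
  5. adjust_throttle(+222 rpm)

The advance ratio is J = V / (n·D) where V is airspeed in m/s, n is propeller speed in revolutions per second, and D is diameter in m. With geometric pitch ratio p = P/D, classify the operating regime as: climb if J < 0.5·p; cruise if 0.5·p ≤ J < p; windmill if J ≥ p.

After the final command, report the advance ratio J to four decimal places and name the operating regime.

J = 0.9805, regime = windmill

set_propeller: D = 2.015 m, P = 1.31 m (p = P/D = 0.650124); state ← (V=0, rpm=0)
throttle_to(4242): rpm ← 4242
set_airspeed(90.78): V ← 90.78 m/s
adjust_throttle(-1707): rpm ← 4242 -1707 = 2535
adjust_throttle(+222): rpm ← 2535 +222 = 2757
final state: V = 90.78 m/s, rpm = 2757 → n = rpm/60 = 45.950000 rev/s
J = V / (n·D) = 90.78 / (45.950000 × 2.015) = 0.980459
regime bands: climb J<0.3251 | cruise [0.3251, 0.6501) | windmill J≥0.6501
J = 0.9805 → windmill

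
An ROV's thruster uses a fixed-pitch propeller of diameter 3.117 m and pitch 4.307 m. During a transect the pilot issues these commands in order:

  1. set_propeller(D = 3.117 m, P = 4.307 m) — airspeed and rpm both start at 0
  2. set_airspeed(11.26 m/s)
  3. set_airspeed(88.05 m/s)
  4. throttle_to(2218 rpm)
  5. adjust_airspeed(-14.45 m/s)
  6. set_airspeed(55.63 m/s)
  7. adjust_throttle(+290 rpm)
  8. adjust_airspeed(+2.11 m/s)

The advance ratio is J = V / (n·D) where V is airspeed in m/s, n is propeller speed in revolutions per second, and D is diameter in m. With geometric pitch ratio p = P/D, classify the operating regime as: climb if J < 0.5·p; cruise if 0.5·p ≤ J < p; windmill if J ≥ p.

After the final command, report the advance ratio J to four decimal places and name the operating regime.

J = 0.4432, regime = climb

set_propeller: D = 3.117 m, P = 4.307 m (p = P/D = 1.381777); state ← (V=0, rpm=0)
set_airspeed(11.26): V ← 11.26 m/s
set_airspeed(88.05): V ← 88.05 m/s
throttle_to(2218): rpm ← 2218
adjust_airspeed(-14.45): V ← 88.05 -14.45 = 73.6 m/s
set_airspeed(55.63): V ← 55.63 m/s
adjust_throttle(+290): rpm ← 2218 +290 = 2508
adjust_airspeed(+2.11): V ← 55.63 +2.11 = 57.74 m/s
final state: V = 57.74 m/s, rpm = 2508 → n = rpm/60 = 41.800000 rev/s
J = V / (n·D) = 57.74 / (41.800000 × 3.117) = 0.443163
regime bands: climb J<0.6909 | cruise [0.6909, 1.3818) | windmill J≥1.3818
J = 0.4432 → climb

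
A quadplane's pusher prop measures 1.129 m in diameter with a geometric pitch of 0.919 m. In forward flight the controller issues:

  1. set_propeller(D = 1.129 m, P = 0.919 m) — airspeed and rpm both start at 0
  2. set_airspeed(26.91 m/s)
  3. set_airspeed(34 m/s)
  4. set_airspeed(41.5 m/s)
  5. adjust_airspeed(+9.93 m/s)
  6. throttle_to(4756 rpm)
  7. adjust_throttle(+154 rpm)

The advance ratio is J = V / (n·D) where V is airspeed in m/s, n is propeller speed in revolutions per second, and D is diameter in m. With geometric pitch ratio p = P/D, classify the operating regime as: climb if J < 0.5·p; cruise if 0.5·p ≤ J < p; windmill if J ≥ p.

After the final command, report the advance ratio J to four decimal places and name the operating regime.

set_propeller: D = 1.129 m, P = 0.919 m (p = P/D = 0.813995); state ← (V=0, rpm=0)
set_airspeed(26.91): V ← 26.91 m/s
set_airspeed(34): V ← 34 m/s
set_airspeed(41.5): V ← 41.5 m/s
adjust_airspeed(+9.93): V ← 41.5 +9.93 = 51.43 m/s
throttle_to(4756): rpm ← 4756
adjust_throttle(+154): rpm ← 4756 +154 = 4910
final state: V = 51.43 m/s, rpm = 4910 → n = rpm/60 = 81.833333 rev/s
J = V / (n·D) = 51.43 / (81.833333 × 1.129) = 0.556663
regime bands: climb J<0.4070 | cruise [0.4070, 0.8140) | windmill J≥0.8140
J = 0.5567 → cruise

J = 0.5567, regime = cruise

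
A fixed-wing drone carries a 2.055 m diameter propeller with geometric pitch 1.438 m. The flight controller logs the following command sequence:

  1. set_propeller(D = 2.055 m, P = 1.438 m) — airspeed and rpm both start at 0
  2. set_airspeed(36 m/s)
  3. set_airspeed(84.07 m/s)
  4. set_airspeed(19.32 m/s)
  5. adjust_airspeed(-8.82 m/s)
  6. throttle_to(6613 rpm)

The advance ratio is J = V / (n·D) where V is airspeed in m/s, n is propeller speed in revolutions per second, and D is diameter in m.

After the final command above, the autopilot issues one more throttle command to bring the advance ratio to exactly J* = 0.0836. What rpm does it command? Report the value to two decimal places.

rpm = 3667.10

set_propeller: D = 2.055 m, P = 1.438 m (p = P/D = 0.699757); state ← (V=0, rpm=0)
set_airspeed(36): V ← 36 m/s
set_airspeed(84.07): V ← 84.07 m/s
set_airspeed(19.32): V ← 19.32 m/s
adjust_airspeed(-8.82): V ← 19.32 -8.82 = 10.5 m/s
throttle_to(6613): rpm ← 6613
final state: V = 10.5 m/s, rpm = 6613 → n = rpm/60 = 110.216667 rev/s
target J* = 0.0836; solve J* = V/(n·D) for n: n = V/(J*·D) = 10.5/(0.0836 × 2.055) = 61.118290 rev/s
rpm = 60·n = 3667.097405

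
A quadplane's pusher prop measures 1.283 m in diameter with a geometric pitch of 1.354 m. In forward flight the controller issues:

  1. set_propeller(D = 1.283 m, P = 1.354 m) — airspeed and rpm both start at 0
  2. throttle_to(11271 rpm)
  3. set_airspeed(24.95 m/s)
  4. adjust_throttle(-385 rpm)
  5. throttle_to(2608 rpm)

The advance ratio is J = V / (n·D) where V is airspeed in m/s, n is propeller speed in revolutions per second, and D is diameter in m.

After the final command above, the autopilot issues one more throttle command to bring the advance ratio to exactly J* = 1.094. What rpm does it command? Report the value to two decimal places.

set_propeller: D = 1.283 m, P = 1.354 m (p = P/D = 1.055339); state ← (V=0, rpm=0)
throttle_to(11271): rpm ← 11271
set_airspeed(24.95): V ← 24.95 m/s
adjust_throttle(-385): rpm ← 11271 -385 = 10886
throttle_to(2608): rpm ← 2608
final state: V = 24.95 m/s, rpm = 2608 → n = rpm/60 = 43.466667 rev/s
target J* = 1.094; solve J* = V/(n·D) for n: n = V/(J*·D) = 24.95/(1.094 × 1.283) = 17.775694 rev/s
rpm = 60·n = 1066.541655

rpm = 1066.54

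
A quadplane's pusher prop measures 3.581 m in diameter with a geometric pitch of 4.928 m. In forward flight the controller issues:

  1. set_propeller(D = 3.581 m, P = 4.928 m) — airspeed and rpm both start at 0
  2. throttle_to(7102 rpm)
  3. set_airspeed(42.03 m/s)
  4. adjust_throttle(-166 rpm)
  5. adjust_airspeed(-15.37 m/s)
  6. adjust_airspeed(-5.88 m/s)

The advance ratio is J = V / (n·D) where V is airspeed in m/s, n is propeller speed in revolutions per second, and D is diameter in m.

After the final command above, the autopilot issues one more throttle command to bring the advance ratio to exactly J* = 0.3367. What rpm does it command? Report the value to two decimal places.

rpm = 1034.07

set_propeller: D = 3.581 m, P = 4.928 m (p = P/D = 1.376152); state ← (V=0, rpm=0)
throttle_to(7102): rpm ← 7102
set_airspeed(42.03): V ← 42.03 m/s
adjust_throttle(-166): rpm ← 7102 -166 = 6936
adjust_airspeed(-15.37): V ← 42.03 -15.37 = 26.66 m/s
adjust_airspeed(-5.88): V ← 26.66 -5.88 = 20.78 m/s
final state: V = 20.78 m/s, rpm = 6936 → n = rpm/60 = 115.600000 rev/s
target J* = 0.3367; solve J* = V/(n·D) for n: n = V/(J*·D) = 20.78/(0.3367 × 3.581) = 17.234477 rev/s
rpm = 60·n = 1034.068613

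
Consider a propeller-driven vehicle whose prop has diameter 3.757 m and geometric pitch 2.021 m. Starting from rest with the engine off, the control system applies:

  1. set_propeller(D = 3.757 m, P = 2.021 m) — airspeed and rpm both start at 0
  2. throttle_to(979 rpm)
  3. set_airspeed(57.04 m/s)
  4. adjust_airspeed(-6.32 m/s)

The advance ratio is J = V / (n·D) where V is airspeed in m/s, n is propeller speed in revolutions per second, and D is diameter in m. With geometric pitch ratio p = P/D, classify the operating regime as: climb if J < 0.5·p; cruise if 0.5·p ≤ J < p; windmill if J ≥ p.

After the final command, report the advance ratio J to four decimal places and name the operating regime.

set_propeller: D = 3.757 m, P = 2.021 m (p = P/D = 0.537929); state ← (V=0, rpm=0)
throttle_to(979): rpm ← 979
set_airspeed(57.04): V ← 57.04 m/s
adjust_airspeed(-6.32): V ← 57.04 -6.32 = 50.72 m/s
final state: V = 50.72 m/s, rpm = 979 → n = rpm/60 = 16.316667 rev/s
J = V / (n·D) = 50.72 / (16.316667 × 3.757) = 0.827383
regime bands: climb J<0.2690 | cruise [0.2690, 0.5379) | windmill J≥0.5379
J = 0.8274 → windmill

J = 0.8274, regime = windmill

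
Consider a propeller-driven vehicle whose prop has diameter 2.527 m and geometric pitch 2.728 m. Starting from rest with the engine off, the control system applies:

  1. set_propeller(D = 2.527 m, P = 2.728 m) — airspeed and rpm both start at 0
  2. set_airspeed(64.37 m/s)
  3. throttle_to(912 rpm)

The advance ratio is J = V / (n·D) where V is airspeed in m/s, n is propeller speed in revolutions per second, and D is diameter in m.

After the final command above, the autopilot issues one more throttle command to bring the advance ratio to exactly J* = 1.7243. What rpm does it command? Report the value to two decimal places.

set_propeller: D = 2.527 m, P = 2.728 m (p = P/D = 1.079541); state ← (V=0, rpm=0)
set_airspeed(64.37): V ← 64.37 m/s
throttle_to(912): rpm ← 912
final state: V = 64.37 m/s, rpm = 912 → n = rpm/60 = 15.200000 rev/s
target J* = 1.7243; solve J* = V/(n·D) for n: n = V/(J*·D) = 64.37/(1.7243 × 2.527) = 14.772889 rev/s
rpm = 60·n = 886.373349

rpm = 886.37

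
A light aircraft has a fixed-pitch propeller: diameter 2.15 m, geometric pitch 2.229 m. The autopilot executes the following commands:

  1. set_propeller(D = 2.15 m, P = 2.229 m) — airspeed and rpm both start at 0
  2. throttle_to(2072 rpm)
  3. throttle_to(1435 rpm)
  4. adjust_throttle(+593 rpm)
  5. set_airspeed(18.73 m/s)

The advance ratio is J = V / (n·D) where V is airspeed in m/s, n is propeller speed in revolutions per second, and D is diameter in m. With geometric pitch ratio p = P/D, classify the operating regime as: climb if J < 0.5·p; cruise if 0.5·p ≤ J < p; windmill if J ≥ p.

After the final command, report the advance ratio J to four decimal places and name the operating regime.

J = 0.2577, regime = climb

set_propeller: D = 2.15 m, P = 2.229 m (p = P/D = 1.036744); state ← (V=0, rpm=0)
throttle_to(2072): rpm ← 2072
throttle_to(1435): rpm ← 1435
adjust_throttle(+593): rpm ← 1435 +593 = 2028
set_airspeed(18.73): V ← 18.73 m/s
final state: V = 18.73 m/s, rpm = 2028 → n = rpm/60 = 33.800000 rev/s
J = V / (n·D) = 18.73 / (33.800000 × 2.15) = 0.257740
regime bands: climb J<0.5184 | cruise [0.5184, 1.0367) | windmill J≥1.0367
J = 0.2577 → climb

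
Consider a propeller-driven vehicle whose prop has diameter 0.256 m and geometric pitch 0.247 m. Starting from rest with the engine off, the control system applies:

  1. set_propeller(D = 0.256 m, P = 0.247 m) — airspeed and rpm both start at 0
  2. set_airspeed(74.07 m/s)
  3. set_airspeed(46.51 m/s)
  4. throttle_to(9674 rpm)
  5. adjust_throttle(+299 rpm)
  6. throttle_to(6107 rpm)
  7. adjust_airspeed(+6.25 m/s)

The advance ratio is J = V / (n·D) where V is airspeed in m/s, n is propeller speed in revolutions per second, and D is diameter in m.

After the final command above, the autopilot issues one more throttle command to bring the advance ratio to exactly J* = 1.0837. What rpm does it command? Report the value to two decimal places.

rpm = 11410.56

set_propeller: D = 0.256 m, P = 0.247 m (p = P/D = 0.964844); state ← (V=0, rpm=0)
set_airspeed(74.07): V ← 74.07 m/s
set_airspeed(46.51): V ← 46.51 m/s
throttle_to(9674): rpm ← 9674
adjust_throttle(+299): rpm ← 9674 +299 = 9973
throttle_to(6107): rpm ← 6107
adjust_airspeed(+6.25): V ← 46.51 +6.25 = 52.76 m/s
final state: V = 52.76 m/s, rpm = 6107 → n = rpm/60 = 101.783333 rev/s
target J* = 1.0837; solve J* = V/(n·D) for n: n = V/(J*·D) = 52.76/(1.0837 × 0.256) = 190.176017 rev/s
rpm = 60·n = 11410.561041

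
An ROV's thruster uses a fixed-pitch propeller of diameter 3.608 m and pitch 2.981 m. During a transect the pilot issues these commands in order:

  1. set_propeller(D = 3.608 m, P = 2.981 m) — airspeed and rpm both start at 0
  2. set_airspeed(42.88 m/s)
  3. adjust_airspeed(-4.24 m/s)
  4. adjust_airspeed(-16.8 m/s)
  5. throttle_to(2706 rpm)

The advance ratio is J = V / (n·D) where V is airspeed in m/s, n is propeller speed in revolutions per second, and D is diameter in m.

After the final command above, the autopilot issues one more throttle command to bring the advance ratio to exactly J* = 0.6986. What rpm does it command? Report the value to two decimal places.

rpm = 519.89

set_propeller: D = 3.608 m, P = 2.981 m (p = P/D = 0.826220); state ← (V=0, rpm=0)
set_airspeed(42.88): V ← 42.88 m/s
adjust_airspeed(-4.24): V ← 42.88 -4.24 = 38.64 m/s
adjust_airspeed(-16.8): V ← 38.64 -16.8 = 21.84 m/s
throttle_to(2706): rpm ← 2706
final state: V = 21.84 m/s, rpm = 2706 → n = rpm/60 = 45.100000 rev/s
target J* = 0.6986; solve J* = V/(n·D) for n: n = V/(J*·D) = 21.84/(0.6986 × 3.608) = 8.664780 rev/s
rpm = 60·n = 519.886780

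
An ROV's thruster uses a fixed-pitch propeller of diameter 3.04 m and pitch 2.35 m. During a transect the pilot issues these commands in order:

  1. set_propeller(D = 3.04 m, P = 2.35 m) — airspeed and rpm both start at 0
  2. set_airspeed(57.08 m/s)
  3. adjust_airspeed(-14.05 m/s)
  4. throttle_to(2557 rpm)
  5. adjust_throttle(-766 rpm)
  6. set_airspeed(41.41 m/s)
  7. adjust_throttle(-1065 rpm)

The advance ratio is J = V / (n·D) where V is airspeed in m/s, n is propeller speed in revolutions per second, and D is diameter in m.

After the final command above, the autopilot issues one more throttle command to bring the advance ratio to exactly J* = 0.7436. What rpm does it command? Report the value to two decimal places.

set_propeller: D = 3.04 m, P = 2.35 m (p = P/D = 0.773026); state ← (V=0, rpm=0)
set_airspeed(57.08): V ← 57.08 m/s
adjust_airspeed(-14.05): V ← 57.08 -14.05 = 43.03 m/s
throttle_to(2557): rpm ← 2557
adjust_throttle(-766): rpm ← 2557 -766 = 1791
set_airspeed(41.41): V ← 41.41 m/s
adjust_throttle(-1065): rpm ← 1791 -1065 = 726
final state: V = 41.41 m/s, rpm = 726 → n = rpm/60 = 12.100000 rev/s
target J* = 0.7436; solve J* = V/(n·D) for n: n = V/(J*·D) = 41.41/(0.7436 × 3.04) = 18.318599 rev/s
rpm = 60·n = 1099.115965

rpm = 1099.12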